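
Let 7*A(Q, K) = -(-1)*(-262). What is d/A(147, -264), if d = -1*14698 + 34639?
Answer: -139587/262 ≈ -532.77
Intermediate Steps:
A(Q, K) = -262/7 (A(Q, K) = (-(-1)*(-262))/7 = (-1*262)/7 = (⅐)*(-262) = -262/7)
d = 19941 (d = -14698 + 34639 = 19941)
d/A(147, -264) = 19941/(-262/7) = 19941*(-7/262) = -139587/262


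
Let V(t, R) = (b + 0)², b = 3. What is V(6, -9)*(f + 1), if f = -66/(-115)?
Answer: 1629/115 ≈ 14.165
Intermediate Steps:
f = 66/115 (f = -66*(-1/115) = 66/115 ≈ 0.57391)
V(t, R) = 9 (V(t, R) = (3 + 0)² = 3² = 9)
V(6, -9)*(f + 1) = 9*(66/115 + 1) = 9*(181/115) = 1629/115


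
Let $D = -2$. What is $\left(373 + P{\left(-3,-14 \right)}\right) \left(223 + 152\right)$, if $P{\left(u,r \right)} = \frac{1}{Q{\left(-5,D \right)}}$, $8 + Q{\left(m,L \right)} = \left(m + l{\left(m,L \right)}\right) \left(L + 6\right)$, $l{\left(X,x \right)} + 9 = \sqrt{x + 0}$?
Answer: $\frac{6014375}{43} - \frac{125 i \sqrt{2}}{344} \approx 1.3987 \cdot 10^{5} - 0.51389 i$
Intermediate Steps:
$l{\left(X,x \right)} = -9 + \sqrt{x}$ ($l{\left(X,x \right)} = -9 + \sqrt{x + 0} = -9 + \sqrt{x}$)
$Q{\left(m,L \right)} = -8 + \left(6 + L\right) \left(-9 + m + \sqrt{L}\right)$ ($Q{\left(m,L \right)} = -8 + \left(m + \left(-9 + \sqrt{L}\right)\right) \left(L + 6\right) = -8 + \left(-9 + m + \sqrt{L}\right) \left(6 + L\right) = -8 + \left(6 + L\right) \left(-9 + m + \sqrt{L}\right)$)
$P{\left(u,r \right)} = \frac{1}{-64 + 4 i \sqrt{2}}$ ($P{\left(u,r \right)} = \frac{1}{-62 + 6 \left(-5\right) + 6 \sqrt{-2} - -10 - 2 \left(-9 + \sqrt{-2}\right)} = \frac{1}{-62 - 30 + 6 i \sqrt{2} + 10 - 2 \left(-9 + i \sqrt{2}\right)} = \frac{1}{-62 - 30 + 6 i \sqrt{2} + 10 + \left(18 - 2 i \sqrt{2}\right)} = \frac{1}{-64 + 4 i \sqrt{2}}$)
$\left(373 + P{\left(-3,-14 \right)}\right) \left(223 + 152\right) = \left(373 - \left(\frac{2}{129} + \frac{i \sqrt{2}}{1032}\right)\right) \left(223 + 152\right) = \left(\frac{48115}{129} - \frac{i \sqrt{2}}{1032}\right) 375 = \frac{6014375}{43} - \frac{125 i \sqrt{2}}{344}$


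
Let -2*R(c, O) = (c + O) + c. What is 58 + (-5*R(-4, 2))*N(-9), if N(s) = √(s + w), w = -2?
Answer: 58 - 15*I*√11 ≈ 58.0 - 49.749*I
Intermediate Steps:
R(c, O) = -c - O/2 (R(c, O) = -((c + O) + c)/2 = -((O + c) + c)/2 = -(O + 2*c)/2 = -c - O/2)
N(s) = √(-2 + s) (N(s) = √(s - 2) = √(-2 + s))
58 + (-5*R(-4, 2))*N(-9) = 58 + (-5*(-1*(-4) - ½*2))*√(-2 - 9) = 58 + (-5*(4 - 1))*√(-11) = 58 + (-5*3)*(I*√11) = 58 - 15*I*√11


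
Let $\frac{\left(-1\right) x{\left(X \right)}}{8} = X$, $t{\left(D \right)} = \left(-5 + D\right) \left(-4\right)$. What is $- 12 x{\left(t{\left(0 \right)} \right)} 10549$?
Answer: $20254080$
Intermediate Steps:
$t{\left(D \right)} = 20 - 4 D$
$x{\left(X \right)} = - 8 X$
$- 12 x{\left(t{\left(0 \right)} \right)} 10549 = - 12 \left(- 8 \left(20 - 0\right)\right) 10549 = - 12 \left(- 8 \left(20 + 0\right)\right) 10549 = - 12 \left(\left(-8\right) 20\right) 10549 = \left(-12\right) \left(-160\right) 10549 = 1920 \cdot 10549 = 20254080$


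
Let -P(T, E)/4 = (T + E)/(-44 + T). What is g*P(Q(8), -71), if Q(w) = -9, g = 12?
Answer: -3840/53 ≈ -72.453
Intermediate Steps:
P(T, E) = -4*(E + T)/(-44 + T) (P(T, E) = -4*(T + E)/(-44 + T) = -4*(E + T)/(-44 + T))
g*P(Q(8), -71) = 12*(4*(-1*(-71) - 1*(-9))/(-44 - 9)) = 12*(4*(71 + 9)/(-53)) = 12*(4*(-1/53)*80) = 12*(-320/53) = -3840/53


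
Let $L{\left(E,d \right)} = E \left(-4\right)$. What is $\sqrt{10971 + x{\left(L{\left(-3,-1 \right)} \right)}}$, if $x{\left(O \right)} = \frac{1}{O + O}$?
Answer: $\frac{\sqrt{1579830}}{12} \approx 104.74$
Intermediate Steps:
$L{\left(E,d \right)} = - 4 E$
$x{\left(O \right)} = \frac{1}{2 O}$
$\sqrt{10971 + x{\left(L{\left(-3,-1 \right)} \right)}} = \sqrt{10971 + \frac{1}{2 \left(\left(-4\right) \left(-3\right)\right)}} = \sqrt{10971 + \frac{1}{2 \cdot 12}} = \sqrt{10971 + \frac{1}{2} \cdot \frac{1}{12}} = \sqrt{10971 + \frac{1}{24}} = \sqrt{\frac{263305}{24}} = \frac{\sqrt{1579830}}{12}$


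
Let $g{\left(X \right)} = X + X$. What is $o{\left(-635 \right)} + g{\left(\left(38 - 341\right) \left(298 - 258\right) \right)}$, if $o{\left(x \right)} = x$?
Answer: $-24875$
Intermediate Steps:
$g{\left(X \right)} = 2 X$
$o{\left(-635 \right)} + g{\left(\left(38 - 341\right) \left(298 - 258\right) \right)} = -635 + 2 \left(38 - 341\right) \left(298 - 258\right) = -635 + 2 \left(\left(-303\right) 40\right) = -635 + 2 \left(-12120\right) = -635 - 24240 = -24875$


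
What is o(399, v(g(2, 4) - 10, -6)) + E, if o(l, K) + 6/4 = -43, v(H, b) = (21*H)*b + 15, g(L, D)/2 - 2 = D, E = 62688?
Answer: 125287/2 ≈ 62644.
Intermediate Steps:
g(L, D) = 4 + 2*D
v(H, b) = 15 + 21*H*b (v(H, b) = 21*H*b + 15 = 15 + 21*H*b)
o(l, K) = -89/2 (o(l, K) = -3/2 - 43 = -89/2)
o(399, v(g(2, 4) - 10, -6)) + E = -89/2 + 62688 = 125287/2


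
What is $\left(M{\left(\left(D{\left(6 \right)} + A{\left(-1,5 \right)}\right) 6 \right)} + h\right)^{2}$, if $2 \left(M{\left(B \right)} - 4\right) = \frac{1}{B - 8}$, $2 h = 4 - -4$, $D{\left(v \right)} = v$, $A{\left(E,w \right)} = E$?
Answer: $\frac{124609}{1936} \approx 64.364$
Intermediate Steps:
$h = 4$ ($h = \frac{4 - -4}{2} = \frac{4 + 4}{2} = \frac{1}{2} \cdot 8 = 4$)
$M{\left(B \right)} = 4 + \frac{1}{2 \left(-8 + B\right)}$ ($M{\left(B \right)} = 4 + \frac{1}{2 \left(B - 8\right)} = 4 + \frac{1}{2 \left(-8 + B\right)}$)
$\left(M{\left(\left(D{\left(6 \right)} + A{\left(-1,5 \right)}\right) 6 \right)} + h\right)^{2} = \left(\frac{-63 + 8 \left(6 - 1\right) 6}{2 \left(-8 + \left(6 - 1\right) 6\right)} + 4\right)^{2} = \left(\frac{-63 + 8 \cdot 5 \cdot 6}{2 \left(-8 + 5 \cdot 6\right)} + 4\right)^{2} = \left(\frac{-63 + 8 \cdot 30}{2 \left(-8 + 30\right)} + 4\right)^{2} = \left(\frac{-63 + 240}{2 \cdot 22} + 4\right)^{2} = \left(\frac{1}{2} \cdot \frac{1}{22} \cdot 177 + 4\right)^{2} = \left(\frac{177}{44} + 4\right)^{2} = \left(\frac{353}{44}\right)^{2} = \frac{124609}{1936}$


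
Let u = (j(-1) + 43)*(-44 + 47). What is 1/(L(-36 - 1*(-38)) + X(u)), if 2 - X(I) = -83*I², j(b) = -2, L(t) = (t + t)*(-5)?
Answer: 1/1255689 ≈ 7.9638e-7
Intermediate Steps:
L(t) = -10*t (L(t) = (2*t)*(-5) = -10*t)
u = 123 (u = (-2 + 43)*(-44 + 47) = 41*3 = 123)
X(I) = 2 + 83*I² (X(I) = 2 - (-83)*I² = 2 + 83*I²)
1/(L(-36 - 1*(-38)) + X(u)) = 1/(-10*(-36 - 1*(-38)) + (2 + 83*123²)) = 1/(-10*(-36 + 38) + (2 + 83*15129)) = 1/(-10*2 + (2 + 1255707)) = 1/(-20 + 1255709) = 1/1255689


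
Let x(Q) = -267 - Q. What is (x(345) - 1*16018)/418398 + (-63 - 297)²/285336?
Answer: 114535285/276351879 ≈ 0.41445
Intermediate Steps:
(x(345) - 1*16018)/418398 + (-63 - 297)²/285336 = ((-267 - 1*345) - 1*16018)/418398 + (-63 - 297)²/285336 = ((-267 - 345) - 16018)*(1/418398) + (-360)²*(1/285336) = (-612 - 16018)*(1/418398) + 129600*(1/285336) = -16630*1/418398 + 600/1321 = -8315/209199 + 600/1321 = 114535285/276351879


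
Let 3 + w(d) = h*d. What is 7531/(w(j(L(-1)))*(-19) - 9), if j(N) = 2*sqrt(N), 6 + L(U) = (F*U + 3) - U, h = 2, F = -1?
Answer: 22593/505 + 143089*I/2020 ≈ 44.739 + 70.836*I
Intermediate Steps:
L(U) = -3 - 2*U (L(U) = -6 + ((-U + 3) - U) = -6 + ((3 - U) - U) = -6 + (3 - 2*U) = -3 - 2*U)
w(d) = -3 + 2*d
7531/(w(j(L(-1)))*(-19) - 9) = 7531/((-3 + 2*(2*sqrt(-3 - 2*(-1))))*(-19) - 9) = 7531/((-3 + 2*(2*sqrt(-3 + 2)))*(-19) - 9) = 7531/((-3 + 2*(2*sqrt(-1)))*(-19) - 9) = 7531/((-3 + 2*(2*I))*(-19) - 9) = 7531/((-3 + 4*I)*(-19) - 9) = 7531/((57 - 76*I) - 9) = 7531/(48 - 76*I) = 7531*((48 + 76*I)/8080) = 7531*(48 + 76*I)/8080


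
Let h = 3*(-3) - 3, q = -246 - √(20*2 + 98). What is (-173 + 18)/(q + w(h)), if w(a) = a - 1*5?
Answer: 40765/69031 - 155*√138/69031 ≈ 0.56415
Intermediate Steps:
q = -246 - √138 (q = -246 - √(40 + 98) = -246 - √138 ≈ -257.75)
h = -12 (h = -9 - 3 = -12)
w(a) = -5 + a (w(a) = a - 5 = -5 + a)
(-173 + 18)/(q + w(h)) = (-173 + 18)/((-246 - √138) + (-5 - 12)) = -155/((-246 - √138) - 17) = -155/(-263 - √138)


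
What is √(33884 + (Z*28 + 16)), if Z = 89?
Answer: 2*√9098 ≈ 190.77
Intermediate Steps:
√(33884 + (Z*28 + 16)) = √(33884 + (89*28 + 16)) = √(33884 + (2492 + 16)) = √(33884 + 2508) = √36392 = 2*√9098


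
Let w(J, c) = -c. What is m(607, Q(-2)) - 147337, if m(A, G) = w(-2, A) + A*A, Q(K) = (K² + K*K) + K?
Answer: 220505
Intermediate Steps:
Q(K) = K + 2*K² (Q(K) = (K² + K²) + K = 2*K² + K = K + 2*K²)
m(A, G) = A² - A (m(A, G) = -A + A*A = -A + A² = A² - A)
m(607, Q(-2)) - 147337 = 607*(-1 + 607) - 147337 = 607*606 - 147337 = 367842 - 147337 = 220505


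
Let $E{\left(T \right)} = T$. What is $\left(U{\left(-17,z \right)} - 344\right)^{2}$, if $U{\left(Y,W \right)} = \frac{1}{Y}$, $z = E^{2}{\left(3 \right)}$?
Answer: $\frac{34210801}{289} \approx 1.1838 \cdot 10^{5}$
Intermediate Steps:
$z = 9$ ($z = 3^{2} = 9$)
$\left(U{\left(-17,z \right)} - 344\right)^{2} = \left(\frac{1}{-17} - 344\right)^{2} = \left(- \frac{1}{17} - 344\right)^{2} = \left(- \frac{5849}{17}\right)^{2} = \frac{34210801}{289}$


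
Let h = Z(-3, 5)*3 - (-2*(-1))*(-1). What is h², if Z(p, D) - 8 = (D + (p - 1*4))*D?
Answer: 16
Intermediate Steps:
Z(p, D) = 8 + D*(-4 + D + p) (Z(p, D) = 8 + (D + (p - 1*4))*D = 8 + (D + (p - 4))*D = 8 + (D + (-4 + p))*D = 8 + (-4 + D + p)*D = 8 + D*(-4 + D + p))
h = -4 (h = (8 + 5² - 4*5 + 5*(-3))*3 - (-2*(-1))*(-1) = (8 + 25 - 20 - 15)*3 - 2*(-1) = -2*3 - 1*(-2) = -6 + 2 = -4)
h² = (-4)² = 16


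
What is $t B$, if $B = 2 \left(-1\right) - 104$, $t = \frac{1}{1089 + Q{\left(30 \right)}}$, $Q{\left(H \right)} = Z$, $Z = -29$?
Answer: $- \frac{1}{10} \approx -0.1$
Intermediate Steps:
$Q{\left(H \right)} = -29$
$t = \frac{1}{1060}$ ($t = \frac{1}{1089 - 29} = \frac{1}{1060} \approx 0.0009434$)
$B = -106$ ($B = -2 - 104 = -106$)
$t B = \frac{1}{1060} \left(-106\right) = - \frac{1}{10}$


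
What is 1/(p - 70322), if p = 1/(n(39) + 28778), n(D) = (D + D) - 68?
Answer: -28788/2024429735 ≈ -1.4220e-5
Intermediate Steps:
n(D) = -68 + 2*D (n(D) = 2*D - 68 = -68 + 2*D)
p = 1/28788 (p = 1/((-68 + 2*39) + 28778) = 1/((-68 + 78) + 28778) = 1/(10 + 28778) = 1/28788 ≈ 3.4737e-5)
1/(p - 70322) = 1/(1/28788 - 70322) = 1/(-2024429735/28788) = -28788/2024429735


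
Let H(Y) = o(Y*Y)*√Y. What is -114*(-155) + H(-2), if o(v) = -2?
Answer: 17670 - 2*I*√2 ≈ 17670.0 - 2.8284*I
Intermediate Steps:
H(Y) = -2*√Y
-114*(-155) + H(-2) = -114*(-155) - 2*I*√2 = 17670 - 2*I*√2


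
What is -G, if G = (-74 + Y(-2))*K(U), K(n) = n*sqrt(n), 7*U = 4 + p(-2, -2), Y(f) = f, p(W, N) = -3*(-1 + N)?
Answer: 988*sqrt(91)/49 ≈ 192.35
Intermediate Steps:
p(W, N) = 3 - 3*N
U = 13/7 (U = (4 + (3 - 3*(-2)))/7 = (4 + (3 + 6))/7 = (4 + 9)/7 = (1/7)*13 = 13/7 ≈ 1.8571)
K(n) = n**(3/2)
G = -988*sqrt(91)/49 (G = (-74 - 2)*(13/7)**(3/2) = -988*sqrt(91)/49 ≈ -192.35)
-G = -(-988)*sqrt(91)/49 = 988*sqrt(91)/49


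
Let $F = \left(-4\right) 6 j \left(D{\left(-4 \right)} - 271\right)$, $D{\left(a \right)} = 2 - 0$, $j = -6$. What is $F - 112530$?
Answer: $-151266$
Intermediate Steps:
$D{\left(a \right)} = 2$ ($D{\left(a \right)} = 2 + 0 = 2$)
$F = -38736$ ($F = \left(-4\right) 6 \left(-6\right) \left(2 - 271\right) = \left(-24\right) \left(-6\right) \left(-269\right) = 144 \left(-269\right) = -38736$)
$F - 112530 = -38736 - 112530 = -151266$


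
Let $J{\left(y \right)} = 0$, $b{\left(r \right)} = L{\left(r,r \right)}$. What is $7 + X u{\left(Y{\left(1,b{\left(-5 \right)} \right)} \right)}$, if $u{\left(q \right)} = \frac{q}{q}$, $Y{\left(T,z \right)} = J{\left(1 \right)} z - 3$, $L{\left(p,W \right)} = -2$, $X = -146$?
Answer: $-139$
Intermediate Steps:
$b{\left(r \right)} = -2$
$Y{\left(T,z \right)} = -3$ ($Y{\left(T,z \right)} = 0 z - 3 = 0 - 3 = -3$)
$u{\left(q \right)} = 1$
$7 + X u{\left(Y{\left(1,b{\left(-5 \right)} \right)} \right)} = 7 - 146 = -139$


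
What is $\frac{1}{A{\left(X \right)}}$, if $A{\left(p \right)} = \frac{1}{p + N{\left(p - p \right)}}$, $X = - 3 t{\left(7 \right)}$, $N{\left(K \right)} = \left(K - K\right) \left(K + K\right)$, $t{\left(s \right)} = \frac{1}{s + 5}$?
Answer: $- \frac{1}{4} \approx -0.25$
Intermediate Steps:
$t{\left(s \right)} = \frac{1}{5 + s}$
$N{\left(K \right)} = 0$ ($N{\left(K \right)} = 0 \cdot 2 K = 0$)
$X = - \frac{1}{4}$ ($X = - \frac{3}{5 + 7} = - \frac{3}{12} = \left(-3\right) \frac{1}{12} = - \frac{1}{4} \approx -0.25$)
$A{\left(p \right)} = \frac{1}{p}$ ($A{\left(p \right)} = \frac{1}{p + 0} = \frac{1}{p}$)
$\frac{1}{A{\left(X \right)}} = \frac{1}{\frac{1}{- \frac{1}{4}}} = \frac{1}{-4} = - \frac{1}{4}$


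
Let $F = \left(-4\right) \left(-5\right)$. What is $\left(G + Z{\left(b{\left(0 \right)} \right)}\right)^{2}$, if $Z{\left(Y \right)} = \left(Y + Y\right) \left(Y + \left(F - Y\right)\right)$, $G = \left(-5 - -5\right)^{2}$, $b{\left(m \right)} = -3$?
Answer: $14400$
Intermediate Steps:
$F = 20$
$G = 0$ ($G = \left(-5 + 5\right)^{2} = 0^{2} = 0$)
$Z{\left(Y \right)} = 40 Y$ ($Z{\left(Y \right)} = \left(Y + Y\right) \left(Y - \left(-20 + Y\right)\right) = 2 Y 20 = 40 Y$)
$\left(G + Z{\left(b{\left(0 \right)} \right)}\right)^{2} = \left(0 + 40 \left(-3\right)\right)^{2} = \left(0 - 120\right)^{2} = \left(-120\right)^{2} = 14400$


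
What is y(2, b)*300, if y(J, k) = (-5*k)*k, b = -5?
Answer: -37500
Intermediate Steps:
y(J, k) = -5*k**2
y(2, b)*300 = -5*(-5)**2*300 = -5*25*300 = -125*300 = -37500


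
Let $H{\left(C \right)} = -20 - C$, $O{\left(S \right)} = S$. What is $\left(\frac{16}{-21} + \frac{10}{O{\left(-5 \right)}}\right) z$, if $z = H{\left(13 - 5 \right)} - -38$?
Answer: $- \frac{580}{21} \approx -27.619$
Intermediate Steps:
$z = 10$ ($z = \left(-20 - \left(13 - 5\right)\right) - -38 = \left(-20 - 8\right) + 38 = -28 + 38 = 10$)
$\left(\frac{16}{-21} + \frac{10}{O{\left(-5 \right)}}\right) z = \left(\frac{16}{-21} + \frac{10}{-5}\right) 10 = \left(16 \left(- \frac{1}{21}\right) + 10 \left(- \frac{1}{5}\right)\right) 10 = \left(- \frac{16}{21} - 2\right) 10 = \left(- \frac{58}{21}\right) 10 = - \frac{580}{21}$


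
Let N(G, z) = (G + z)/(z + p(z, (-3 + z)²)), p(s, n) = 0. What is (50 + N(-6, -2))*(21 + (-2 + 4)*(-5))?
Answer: 594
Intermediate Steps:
N(G, z) = (G + z)/z (N(G, z) = (G + z)/(z + 0) = (G + z)/z)
(50 + N(-6, -2))*(21 + (-2 + 4)*(-5)) = (50 + (-6 - 2)/(-2))*(21 + (-2 + 4)*(-5)) = (50 - ½*(-8))*(21 + 2*(-5)) = (50 + 4)*(21 - 10) = 54*11 = 594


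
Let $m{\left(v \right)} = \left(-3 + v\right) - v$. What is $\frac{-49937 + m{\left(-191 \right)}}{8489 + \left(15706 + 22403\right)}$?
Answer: $- \frac{24970}{23299} \approx -1.0717$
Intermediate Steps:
$m{\left(v \right)} = -3$
$\frac{-49937 + m{\left(-191 \right)}}{8489 + \left(15706 + 22403\right)} = \frac{-49937 - 3}{8489 + \left(15706 + 22403\right)} = - \frac{49940}{8489 + 38109} = - \frac{49940}{46598} = \left(-49940\right) \frac{1}{46598} = - \frac{24970}{23299}$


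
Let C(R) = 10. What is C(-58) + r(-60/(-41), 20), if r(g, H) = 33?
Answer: 43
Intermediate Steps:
C(-58) + r(-60/(-41), 20) = 10 + 33 = 43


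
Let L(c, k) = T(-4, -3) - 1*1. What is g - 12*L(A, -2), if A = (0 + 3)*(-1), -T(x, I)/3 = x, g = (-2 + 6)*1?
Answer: -128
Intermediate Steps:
g = 4 (g = 4*1 = 4)
T(x, I) = -3*x
A = -3 (A = 3*(-1) = -3)
L(c, k) = 11 (L(c, k) = -3*(-4) - 1*1 = 12 - 1 = 11)
g - 12*L(A, -2) = 4 - 12*11 = 4 - 132 = -128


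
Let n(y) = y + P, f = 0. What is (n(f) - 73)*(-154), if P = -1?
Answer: 11396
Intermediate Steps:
n(y) = -1 + y (n(y) = y - 1 = -1 + y)
(n(f) - 73)*(-154) = ((-1 + 0) - 73)*(-154) = (-1 - 73)*(-154) = -74*(-154) = 11396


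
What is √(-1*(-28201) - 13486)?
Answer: 3*√1635 ≈ 121.31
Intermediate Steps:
√(-1*(-28201) - 13486) = √(28201 - 13486) = √14715 = 3*√1635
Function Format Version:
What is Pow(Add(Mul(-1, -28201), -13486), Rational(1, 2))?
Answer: Mul(3, Pow(1635, Rational(1, 2))) ≈ 121.31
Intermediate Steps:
Pow(Add(Mul(-1, -28201), -13486), Rational(1, 2)) = Pow(Add(28201, -13486), Rational(1, 2)) = Pow(14715, Rational(1, 2)) = Mul(3, Pow(1635, Rational(1, 2)))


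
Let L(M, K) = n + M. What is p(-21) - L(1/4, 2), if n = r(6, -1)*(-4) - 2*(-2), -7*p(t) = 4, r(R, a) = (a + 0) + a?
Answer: -359/28 ≈ -12.821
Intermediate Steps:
r(R, a) = 2*a (r(R, a) = a + a = 2*a)
p(t) = -4/7 (p(t) = -1/7*4 = -4/7)
n = 12 (n = (2*(-1))*(-4) - 2*(-2) = -2*(-4) + 4 = 8 + 4 = 12)
L(M, K) = 12 + M
p(-21) - L(1/4, 2) = -4/7 - (12 + 1/4) = -4/7 - 1*49/4 = -4/7 - 49/4 = -359/28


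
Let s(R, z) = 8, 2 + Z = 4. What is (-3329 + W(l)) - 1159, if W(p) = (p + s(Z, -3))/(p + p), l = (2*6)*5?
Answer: -134623/30 ≈ -4487.4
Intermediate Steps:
Z = 2 (Z = -2 + 4 = 2)
l = 60 (l = 12*5 = 60)
W(p) = (8 + p)/(2*p) (W(p) = (p + 8)/(p + p) = (8 + p)/((2*p)) = (8 + p)*(1/(2*p)) = (8 + p)/(2*p))
(-3329 + W(l)) - 1159 = (-3329 + (½)*(8 + 60)/60) - 1159 = (-3329 + (½)*(1/60)*68) - 1159 = (-3329 + 17/30) - 1159 = -99853/30 - 1159 = -134623/30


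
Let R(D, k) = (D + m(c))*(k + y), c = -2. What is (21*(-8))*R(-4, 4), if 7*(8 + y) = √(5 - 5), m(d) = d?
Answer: -4032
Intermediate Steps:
y = -8 (y = -8 + √(5 - 5)/7 = -8 + √0/7 = -8 + (⅐)*0 = -8 + 0 = -8)
R(D, k) = (-8 + k)*(-2 + D) (R(D, k) = (D - 2)*(k - 8) = (-2 + D)*(-8 + k) = (-8 + k)*(-2 + D))
(21*(-8))*R(-4, 4) = (21*(-8))*(16 - 8*(-4) - 2*4 - 4*4) = -168*(16 + 32 - 8 - 16) = -168*24 = -4032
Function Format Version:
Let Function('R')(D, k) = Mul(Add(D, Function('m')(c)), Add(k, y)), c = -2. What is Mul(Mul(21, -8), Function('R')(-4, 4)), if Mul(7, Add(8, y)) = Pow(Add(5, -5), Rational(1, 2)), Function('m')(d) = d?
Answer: -4032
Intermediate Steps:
y = -8 (y = Add(-8, Mul(Rational(1, 7), Pow(Add(5, -5), Rational(1, 2)))) = Add(-8, Mul(Rational(1, 7), Pow(0, Rational(1, 2)))) = Add(-8, Mul(Rational(1, 7), 0)) = Add(-8, 0) = -8)
Function('R')(D, k) = Mul(Add(-8, k), Add(-2, D)) (Function('R')(D, k) = Mul(Add(D, -2), Add(k, -8)) = Mul(Add(-2, D), Add(-8, k)) = Mul(Add(-8, k), Add(-2, D)))
Mul(Mul(21, -8), Function('R')(-4, 4)) = Mul(Mul(21, -8), Add(16, Mul(-8, -4), Mul(-2, 4), Mul(-4, 4))) = Mul(-168, Add(16, 32, -8, -16)) = Mul(-168, 24) = -4032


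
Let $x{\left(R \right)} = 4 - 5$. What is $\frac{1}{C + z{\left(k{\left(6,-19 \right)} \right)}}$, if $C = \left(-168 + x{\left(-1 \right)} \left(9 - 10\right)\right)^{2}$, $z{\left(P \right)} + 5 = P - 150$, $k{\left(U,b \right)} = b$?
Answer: $\frac{1}{27715} \approx 3.6082 \cdot 10^{-5}$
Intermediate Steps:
$z{\left(P \right)} = -155 + P$ ($z{\left(P \right)} = -5 + \left(P - 150\right) = -5 + \left(-150 + P\right) = -155 + P$)
$x{\left(R \right)} = -1$ ($x{\left(R \right)} = 4 - 5 = -1$)
$C = 27889$ ($C = \left(-168 - \left(9 - 10\right)\right)^{2} = \left(-168 - -1\right)^{2} = \left(-168 + 1\right)^{2} = \left(-167\right)^{2} = 27889$)
$\frac{1}{C + z{\left(k{\left(6,-19 \right)} \right)}} = \frac{1}{27889 - 174} = \frac{1}{27715}$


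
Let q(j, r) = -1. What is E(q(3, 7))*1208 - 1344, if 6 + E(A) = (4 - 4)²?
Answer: -8592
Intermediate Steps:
E(A) = -6 (E(A) = -6 + (4 - 4)² = -6 + 0² = -6 + 0 = -6)
E(q(3, 7))*1208 - 1344 = -6*1208 - 1344 = -7248 - 1344 = -8592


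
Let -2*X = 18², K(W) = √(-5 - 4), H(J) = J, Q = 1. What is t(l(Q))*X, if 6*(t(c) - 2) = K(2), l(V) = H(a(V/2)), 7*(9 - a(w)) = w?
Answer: -324 - 81*I ≈ -324.0 - 81.0*I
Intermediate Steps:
a(w) = 9 - w/7
l(V) = 9 - V/14 (l(V) = 9 - V/(7*2) = 9 - V/14)
K(W) = 3*I (K(W) = √(-9) = 3*I)
t(c) = 2 + I/2 (t(c) = 2 + (3*I)/6 = 2 + I/2)
X = -162 (X = -½*18² = -½*324 = -162)
t(l(Q))*X = (2 + I/2)*(-162) = -324 - 81*I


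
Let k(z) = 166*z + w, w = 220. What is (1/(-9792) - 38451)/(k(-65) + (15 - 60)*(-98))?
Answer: 376512193/60318720 ≈ 6.2420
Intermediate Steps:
k(z) = 220 + 166*z (k(z) = 166*z + 220 = 220 + 166*z)
(1/(-9792) - 38451)/(k(-65) + (15 - 60)*(-98)) = (1/(-9792) - 38451)/((220 + 166*(-65)) + (15 - 60)*(-98)) = (-1/9792 - 38451)/((220 - 10790) - 45*(-98)) = -376512193/(9792*(-10570 + 4410)) = -376512193/9792/(-6160) = -376512193/9792*(-1/6160) = 376512193/60318720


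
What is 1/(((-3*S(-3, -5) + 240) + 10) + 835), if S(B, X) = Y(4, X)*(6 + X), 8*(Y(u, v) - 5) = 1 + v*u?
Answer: 8/8617 ≈ 0.00092840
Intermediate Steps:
Y(u, v) = 41/8 + u*v/8 (Y(u, v) = 5 + (1 + v*u)/8 = 5 + (1 + u*v)/8 = 5 + (1/8 + u*v/8) = 41/8 + u*v/8)
S(B, X) = (6 + X)*(41/8 + X/2) (S(B, X) = (41/8 + (1/8)*4*X)*(6 + X) = (41/8 + X/2)*(6 + X) = (6 + X)*(41/8 + X/2))
1/(((-3*S(-3, -5) + 240) + 10) + 835) = 1/(((-3*(6 - 5)*(41 + 4*(-5))/8 + 240) + 10) + 835) = 1/(((-3*(41 - 20)/8 + 240) + 10) + 835) = 1/(((-3*21/8 + 240) + 10) + 835) = 1/(((-63/8 + 240) + 10) + 835) = 1/((1857/8 + 10) + 835) = 1/(1937/8 + 835) = 1/(8617/8) = 8/8617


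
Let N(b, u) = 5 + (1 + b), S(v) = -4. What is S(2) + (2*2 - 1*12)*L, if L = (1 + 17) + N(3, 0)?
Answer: -220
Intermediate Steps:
N(b, u) = 6 + b
L = 27 (L = (1 + 17) + (6 + 3) = 18 + 9 = 27)
S(2) + (2*2 - 1*12)*L = -4 + (2*2 - 1*12)*27 = -4 + (4 - 12)*27 = -4 - 8*27 = -4 - 216 = -220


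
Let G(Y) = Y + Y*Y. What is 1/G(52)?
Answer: 1/2756 ≈ 0.00036284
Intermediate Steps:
G(Y) = Y + Y²
1/G(52) = 1/(52*(1 + 52)) = 1/(52*53) = 1/2756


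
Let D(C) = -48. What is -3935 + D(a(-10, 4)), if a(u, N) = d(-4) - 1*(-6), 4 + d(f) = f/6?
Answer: -3983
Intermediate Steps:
d(f) = -4 + f/6
a(u, N) = 4/3 (a(u, N) = (-4 + (1/6)*(-4)) - 1*(-6) = (-4 - 2/3) + 6 = -14/3 + 6 = 4/3)
-3935 + D(a(-10, 4)) = -3935 - 48 = -3983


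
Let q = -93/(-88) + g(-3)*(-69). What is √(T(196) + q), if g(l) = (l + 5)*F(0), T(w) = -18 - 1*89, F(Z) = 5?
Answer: I*√1540946/44 ≈ 28.212*I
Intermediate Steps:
T(w) = -107 (T(w) = -18 - 89 = -107)
g(l) = 25 + 5*l (g(l) = (l + 5)*5 = (5 + l)*5 = 25 + 5*l)
q = -60627/88 (q = -93/(-88) + (25 + 5*(-3))*(-69) = -93*(-1/88) + (25 - 15)*(-69) = 93/88 + 10*(-69) = 93/88 - 690 = -60627/88 ≈ -688.94)
√(T(196) + q) = √(-107 - 60627/88) = √(-70043/88) = I*√1540946/44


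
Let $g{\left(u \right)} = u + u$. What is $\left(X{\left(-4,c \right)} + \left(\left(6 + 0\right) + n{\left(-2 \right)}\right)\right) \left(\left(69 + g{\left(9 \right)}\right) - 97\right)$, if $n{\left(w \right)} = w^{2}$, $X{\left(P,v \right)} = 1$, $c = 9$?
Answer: $-110$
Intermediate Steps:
$g{\left(u \right)} = 2 u$
$\left(X{\left(-4,c \right)} + \left(\left(6 + 0\right) + n{\left(-2 \right)}\right)\right) \left(\left(69 + g{\left(9 \right)}\right) - 97\right) = \left(1 + \left(\left(6 + 0\right) + \left(-2\right)^{2}\right)\right) \left(\left(69 + 2 \cdot 9\right) - 97\right) = \left(1 + \left(6 + 4\right)\right) \left(\left(69 + 18\right) - 97\right) = \left(1 + 10\right) \left(87 - 97\right) = 11 \left(-10\right) = -110$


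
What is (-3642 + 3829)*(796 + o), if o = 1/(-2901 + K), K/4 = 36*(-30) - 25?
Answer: 1089745305/7321 ≈ 1.4885e+5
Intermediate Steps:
K = -4420 (K = 4*(36*(-30) - 25) = 4*(-1080 - 25) = 4*(-1105) = -4420)
o = -1/7321 (o = 1/(-2901 - 4420) = 1/(-7321) = -1/7321 ≈ -0.00013659)
(-3642 + 3829)*(796 + o) = (-3642 + 3829)*(796 - 1/7321) = 187*(5827515/7321) = 1089745305/7321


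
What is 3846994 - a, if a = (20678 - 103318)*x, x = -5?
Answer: 3433794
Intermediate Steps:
a = 413200 (a = (20678 - 103318)*(-5) = -82640*(-5) = 413200)
3846994 - a = 3846994 - 1*413200 = 3846994 - 413200 = 3433794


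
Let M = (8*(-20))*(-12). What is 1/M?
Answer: 1/1920 ≈ 0.00052083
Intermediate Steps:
M = 1920 (M = -160*(-12) = 1920)
1/M = 1/1920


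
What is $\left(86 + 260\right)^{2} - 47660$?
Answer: $72056$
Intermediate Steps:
$\left(86 + 260\right)^{2} - 47660 = 346^{2} - 47660 = 119716 - 47660 = 72056$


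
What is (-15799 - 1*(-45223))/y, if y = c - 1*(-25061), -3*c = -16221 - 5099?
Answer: 88272/96503 ≈ 0.91471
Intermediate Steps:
c = 21320/3 (c = -(-16221 - 5099)/3 = -⅓*(-21320) = 21320/3 ≈ 7106.7)
y = 96503/3 (y = 21320/3 - 1*(-25061) = 21320/3 + 25061 = 96503/3 ≈ 32168.)
(-15799 - 1*(-45223))/y = (-15799 - 1*(-45223))/(96503/3) = (-15799 + 45223)*(3/96503) = 29424*(3/96503) = 88272/96503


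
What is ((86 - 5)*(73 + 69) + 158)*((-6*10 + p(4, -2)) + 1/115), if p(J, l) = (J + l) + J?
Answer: -14479388/23 ≈ -6.2954e+5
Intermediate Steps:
p(J, l) = l + 2*J
((86 - 5)*(73 + 69) + 158)*((-6*10 + p(4, -2)) + 1/115) = ((86 - 5)*(73 + 69) + 158)*((-6*10 + (-2 + 2*4)) + 1/115) = (81*142 + 158)*((-60 + (-2 + 8)) + 1/115) = (11502 + 158)*((-60 + 6) + 1/115) = 11660*(-54 + 1/115) = 11660*(-6209/115) = -14479388/23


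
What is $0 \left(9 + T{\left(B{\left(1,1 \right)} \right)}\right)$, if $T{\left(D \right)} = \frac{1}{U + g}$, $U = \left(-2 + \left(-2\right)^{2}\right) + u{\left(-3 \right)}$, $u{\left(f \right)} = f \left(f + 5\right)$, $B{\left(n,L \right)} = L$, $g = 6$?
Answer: $0$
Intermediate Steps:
$u{\left(f \right)} = f \left(5 + f\right)$
$U = -4$ ($U = \left(-2 + \left(-2\right)^{2}\right) - 3 \left(5 - 3\right) = \left(-2 + 4\right) - 6 = 2 - 6 = -4$)
$T{\left(D \right)} = \frac{1}{2}$ ($T{\left(D \right)} = \frac{1}{-4 + 6} = \frac{1}{2}$)
$0 \left(9 + T{\left(B{\left(1,1 \right)} \right)}\right) = 0 \left(9 + \frac{1}{2}\right) = 0 \cdot \frac{19}{2} = 0$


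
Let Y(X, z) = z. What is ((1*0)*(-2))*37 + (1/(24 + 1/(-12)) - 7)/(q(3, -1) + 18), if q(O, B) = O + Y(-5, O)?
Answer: -1997/6888 ≈ -0.28992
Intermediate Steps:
q(O, B) = 2*O (q(O, B) = O + O = 2*O)
((1*0)*(-2))*37 + (1/(24 + 1/(-12)) - 7)/(q(3, -1) + 18) = ((1*0)*(-2))*37 + (1/(24 + 1/(-12)) - 7)/(2*3 + 18) = (0*(-2))*37 + (1/(24 - 1/12) - 7)/(6 + 18) = 0*37 + (1/(287/12) - 7)/24 = 0 + (12/287 - 7)*(1/24) = 0 - 1997/287*1/24 = 0 - 1997/6888 = -1997/6888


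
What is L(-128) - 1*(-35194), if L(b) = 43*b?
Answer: 29690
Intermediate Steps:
L(-128) - 1*(-35194) = 43*(-128) - 1*(-35194) = -5504 + 35194 = 29690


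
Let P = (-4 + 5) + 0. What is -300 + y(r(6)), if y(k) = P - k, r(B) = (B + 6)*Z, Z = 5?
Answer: -359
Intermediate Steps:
P = 1 (P = 1 + 0 = 1)
r(B) = 30 + 5*B (r(B) = (B + 6)*5 = (6 + B)*5 = 30 + 5*B)
y(k) = 1 - k
-300 + y(r(6)) = -300 + (1 - (30 + 5*6)) = -300 + (1 - (30 + 30)) = -300 + (1 - 1*60) = -300 + (1 - 60) = -300 - 59 = -359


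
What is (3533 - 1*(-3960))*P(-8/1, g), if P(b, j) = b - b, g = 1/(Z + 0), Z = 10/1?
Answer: 0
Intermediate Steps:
Z = 10 (Z = 10*1 = 10)
g = ⅒ (g = 1/(10 + 0) = 1/10 = ⅒ ≈ 0.10000)
P(b, j) = 0
(3533 - 1*(-3960))*P(-8/1, g) = (3533 - 1*(-3960))*0 = (3533 + 3960)*0 = 7493*0 = 0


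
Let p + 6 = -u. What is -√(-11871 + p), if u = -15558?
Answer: -3*√409 ≈ -60.671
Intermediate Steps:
p = 15552 (p = -6 - 1*(-15558) = -6 + 15558 = 15552)
-√(-11871 + p) = -√(-11871 + 15552) = -√3681 = -3*√409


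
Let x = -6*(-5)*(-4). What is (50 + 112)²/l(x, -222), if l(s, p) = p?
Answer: -4374/37 ≈ -118.22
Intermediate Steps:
x = -120 (x = 30*(-4) = -120)
(50 + 112)²/l(x, -222) = (50 + 112)²/(-222) = 162²*(-1/222) = 26244*(-1/222) = -4374/37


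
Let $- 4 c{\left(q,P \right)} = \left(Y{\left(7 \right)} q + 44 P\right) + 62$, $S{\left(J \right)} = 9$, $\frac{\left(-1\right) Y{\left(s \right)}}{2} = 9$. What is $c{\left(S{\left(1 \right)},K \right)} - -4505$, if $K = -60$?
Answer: $5190$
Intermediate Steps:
$Y{\left(s \right)} = -18$ ($Y{\left(s \right)} = \left(-2\right) 9 = -18$)
$c{\left(q,P \right)} = - \frac{31}{2} - 11 P + \frac{9 q}{2}$ ($c{\left(q,P \right)} = - \frac{\left(- 18 q + 44 P\right) + 62}{4} = - \frac{62 - 18 q + 44 P}{4} = - \frac{31}{2} - 11 P + \frac{9 q}{2}$)
$c{\left(S{\left(1 \right)},K \right)} - -4505 = \left(- \frac{31}{2} - -660 + \frac{9}{2} \cdot 9\right) - -4505 = \left(- \frac{31}{2} + 660 + \frac{81}{2}\right) + 4505 = 685 + 4505 = 5190$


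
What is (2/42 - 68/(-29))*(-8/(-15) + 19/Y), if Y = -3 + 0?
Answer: -1457/105 ≈ -13.876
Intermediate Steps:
Y = -3
(2/42 - 68/(-29))*(-8/(-15) + 19/Y) = (2/42 - 68/(-29))*(-8/(-15) + 19/(-3)) = (2*(1/42) - 68*(-1/29))*(-8*(-1/15) + 19*(-⅓)) = (1/21 + 68/29)*(8/15 - 19/3) = (1457/609)*(-29/5) = -1457/105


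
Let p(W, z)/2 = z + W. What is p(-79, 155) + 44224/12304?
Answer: 119652/769 ≈ 155.59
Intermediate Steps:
p(W, z) = 2*W + 2*z (p(W, z) = 2*(z + W) = 2*(W + z) = 2*W + 2*z)
p(-79, 155) + 44224/12304 = (2*(-79) + 2*155) + 44224/12304 = (-158 + 310) + 44224*(1/12304) = 152 + 2764/769 = 119652/769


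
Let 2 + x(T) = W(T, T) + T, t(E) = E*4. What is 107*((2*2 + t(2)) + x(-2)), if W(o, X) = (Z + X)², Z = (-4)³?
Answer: 466948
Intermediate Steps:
Z = -64
t(E) = 4*E
W(o, X) = (-64 + X)²
x(T) = -2 + T + (-64 + T)² (x(T) = -2 + ((-64 + T)² + T) = -2 + (T + (-64 + T)²) = -2 + T + (-64 + T)²)
107*((2*2 + t(2)) + x(-2)) = 107*((2*2 + 4*2) + (-2 - 2 + (-64 - 2)²)) = 107*((4 + 8) + (-2 - 2 + (-66)²)) = 107*(12 + (-2 - 2 + 4356)) = 107*(12 + 4352) = 107*4364 = 466948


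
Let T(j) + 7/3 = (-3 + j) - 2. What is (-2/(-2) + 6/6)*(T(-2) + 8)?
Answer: -8/3 ≈ -2.6667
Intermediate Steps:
T(j) = -22/3 + j (T(j) = -7/3 + ((-3 + j) - 2) = -7/3 + (-5 + j) = -22/3 + j)
(-2/(-2) + 6/6)*(T(-2) + 8) = (-2/(-2) + 6/6)*((-22/3 - 2) + 8) = (-2*(-½) + 6*(⅙))*(-28/3 + 8) = (1 + 1)*(-4/3) = 2*(-4/3) = -8/3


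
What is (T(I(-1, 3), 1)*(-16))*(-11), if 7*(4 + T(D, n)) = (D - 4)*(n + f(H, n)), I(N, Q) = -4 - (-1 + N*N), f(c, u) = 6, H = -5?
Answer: -2112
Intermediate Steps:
I(N, Q) = -3 - N² (I(N, Q) = -4 - (-1 + N²) = -4 + (1 - N²) = -3 - N²)
T(D, n) = -4 + (-4 + D)*(6 + n)/7 (T(D, n) = -4 + ((D - 4)*(n + 6))/7 = -4 + ((-4 + D)*(6 + n))/7 = -4 + (-4 + D)*(6 + n)/7)
(T(I(-1, 3), 1)*(-16))*(-11) = ((-52/7 - 4/7*1 + 6*(-3 - 1*(-1)²)/7 + (⅐)*(-3 - 1*(-1)²)*1)*(-16))*(-11) = ((-52/7 - 4/7 + 6*(-3 - 1*1)/7 + (⅐)*(-3 - 1*1)*1)*(-16))*(-11) = ((-52/7 - 4/7 + 6*(-3 - 1)/7 + (⅐)*(-3 - 1)*1)*(-16))*(-11) = ((-52/7 - 4/7 + (6/7)*(-4) + (⅐)*(-4)*1)*(-16))*(-11) = ((-52/7 - 4/7 - 24/7 - 4/7)*(-16))*(-11) = -12*(-16)*(-11) = 192*(-11) = -2112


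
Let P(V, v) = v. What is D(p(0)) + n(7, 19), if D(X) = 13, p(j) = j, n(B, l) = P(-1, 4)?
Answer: 17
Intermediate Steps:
n(B, l) = 4
D(p(0)) + n(7, 19) = 13 + 4 = 17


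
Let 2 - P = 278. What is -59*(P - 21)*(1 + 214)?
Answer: 3767445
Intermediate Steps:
P = -276 (P = 2 - 1*278 = 2 - 278 = -276)
-59*(P - 21)*(1 + 214) = -59*(-276 - 21)*(1 + 214) = -(-17523)*215 = -59*(-63855) = 3767445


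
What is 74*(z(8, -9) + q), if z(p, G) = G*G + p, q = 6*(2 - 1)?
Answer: 7030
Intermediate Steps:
q = 6 (q = 6*1 = 6)
z(p, G) = p + G² (z(p, G) = G² + p = p + G²)
74*(z(8, -9) + q) = 74*((8 + (-9)²) + 6) = 74*((8 + 81) + 6) = 74*(89 + 6) = 74*95 = 7030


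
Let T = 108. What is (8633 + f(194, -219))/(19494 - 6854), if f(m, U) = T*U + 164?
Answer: -2971/2528 ≈ -1.1752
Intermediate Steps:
f(m, U) = 164 + 108*U (f(m, U) = 108*U + 164 = 164 + 108*U)
(8633 + f(194, -219))/(19494 - 6854) = (8633 + (164 + 108*(-219)))/(19494 - 6854) = (8633 + (164 - 23652))/12640 = (8633 - 23488)*(1/12640) = -14855*1/12640 = -2971/2528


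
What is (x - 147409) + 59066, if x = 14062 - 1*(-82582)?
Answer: 8301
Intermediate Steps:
x = 96644 (x = 14062 + 82582 = 96644)
(x - 147409) + 59066 = (96644 - 147409) + 59066 = -50765 + 59066 = 8301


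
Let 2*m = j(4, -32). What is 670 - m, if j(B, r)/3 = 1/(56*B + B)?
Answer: 101839/152 ≈ 669.99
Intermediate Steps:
j(B, r) = 1/(19*B) (j(B, r) = 3/(56*B + B) = 3/((57*B)) = 3*(1/(57*B)) = 1/(19*B))
m = 1/152 (m = ((1/19)/4)/2 = ((1/19)*(1/4))/2 = (1/2)*(1/76) = 1/152 ≈ 0.0065789)
670 - m = 670 - 1*1/152 = 670 - 1/152 = 101839/152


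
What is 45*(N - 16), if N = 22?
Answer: 270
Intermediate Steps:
45*(N - 16) = 45*(22 - 16) = 45*6 = 270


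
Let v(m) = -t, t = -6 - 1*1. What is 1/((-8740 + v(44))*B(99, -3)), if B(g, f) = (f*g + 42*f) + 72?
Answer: 1/3065283 ≈ 3.2623e-7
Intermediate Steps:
t = -7 (t = -6 - 1 = -7)
v(m) = 7 (v(m) = -1*(-7) = 7)
B(g, f) = 72 + 42*f + f*g (B(g, f) = (42*f + f*g) + 72 = 72 + 42*f + f*g)
1/((-8740 + v(44))*B(99, -3)) = 1/((-8740 + 7)*(72 + 42*(-3) - 3*99)) = 1/((-8733)*(72 - 126 - 297)) = -1/8733/(-351) = -1/8733*(-1/351) = 1/3065283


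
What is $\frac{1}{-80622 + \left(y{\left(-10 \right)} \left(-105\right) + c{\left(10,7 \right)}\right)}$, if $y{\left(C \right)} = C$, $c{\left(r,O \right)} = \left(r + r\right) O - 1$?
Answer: $- \frac{1}{79433} \approx -1.2589 \cdot 10^{-5}$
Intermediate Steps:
$c{\left(r,O \right)} = -1 + 2 O r$ ($c{\left(r,O \right)} = 2 r O - 1 = 2 O r - 1 = -1 + 2 O r$)
$\frac{1}{-80622 + \left(y{\left(-10 \right)} \left(-105\right) + c{\left(10,7 \right)}\right)} = \frac{1}{-80622 - \left(-1049 - 140\right)} = \frac{1}{-80622 + \left(1050 + \left(-1 + 140\right)\right)} = \frac{1}{-80622 + \left(1050 + 139\right)} = \frac{1}{-80622 + 1189} = \frac{1}{-79433} = - \frac{1}{79433}$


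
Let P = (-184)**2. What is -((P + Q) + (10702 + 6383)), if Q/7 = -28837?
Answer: 150918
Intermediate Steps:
Q = -201859 (Q = 7*(-28837) = -201859)
P = 33856
-((P + Q) + (10702 + 6383)) = -((33856 - 201859) + (10702 + 6383)) = -(-168003 + 17085) = -1*(-150918) = 150918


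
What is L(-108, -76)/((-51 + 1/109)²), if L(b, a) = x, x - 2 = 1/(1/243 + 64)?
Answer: 372457469/480453384292 ≈ 0.00077522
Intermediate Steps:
x = 31349/15553 (x = 2 + 1/(1/243 + 64) = 2 + 1/(15553/243) = 2 + 243/15553 = 31349/15553 ≈ 2.0156)
L(b, a) = 31349/15553
L(-108, -76)/((-51 + 1/109)²) = 31349/(15553*((-51 + 1/109)²)) = 31349/(15553*((-5558/109)²)) = 31349/(15553*(30891364/11881)) = (31349/15553)*(11881/30891364) = 372457469/480453384292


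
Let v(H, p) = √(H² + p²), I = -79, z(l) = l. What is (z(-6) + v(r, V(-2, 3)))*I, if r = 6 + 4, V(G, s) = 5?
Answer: 474 - 395*√5 ≈ -409.25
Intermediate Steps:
r = 10
(z(-6) + v(r, V(-2, 3)))*I = (-6 + √(10² + 5²))*(-79) = (-6 + √(100 + 25))*(-79) = (-6 + √125)*(-79) = (-6 + 5*√5)*(-79) = 474 - 395*√5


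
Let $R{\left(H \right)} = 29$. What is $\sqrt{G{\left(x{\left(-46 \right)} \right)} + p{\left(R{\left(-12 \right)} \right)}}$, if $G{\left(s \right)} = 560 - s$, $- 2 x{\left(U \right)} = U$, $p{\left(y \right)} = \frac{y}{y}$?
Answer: $\sqrt{538} \approx 23.195$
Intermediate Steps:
$p{\left(y \right)} = 1$
$x{\left(U \right)} = - \frac{U}{2}$
$\sqrt{G{\left(x{\left(-46 \right)} \right)} + p{\left(R{\left(-12 \right)} \right)}} = \sqrt{\left(560 - \left(- \frac{1}{2}\right) \left(-46\right)\right) + 1} = \sqrt{\left(560 - 23\right) + 1} = \sqrt{537 + 1} = \sqrt{538}$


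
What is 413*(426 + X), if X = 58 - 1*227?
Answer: 106141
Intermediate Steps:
X = -169 (X = 58 - 227 = -169)
413*(426 + X) = 413*(426 - 169) = 413*257 = 106141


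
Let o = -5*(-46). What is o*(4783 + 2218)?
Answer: 1610230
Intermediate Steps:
o = 230
o*(4783 + 2218) = 230*(4783 + 2218) = 230*7001 = 1610230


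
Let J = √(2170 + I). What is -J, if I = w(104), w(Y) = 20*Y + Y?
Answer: -√4354 ≈ -65.985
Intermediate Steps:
w(Y) = 21*Y
I = 2184 (I = 21*104 = 2184)
J = √4354 (J = √(2170 + 2184) = √4354 ≈ 65.985)
-J = -√4354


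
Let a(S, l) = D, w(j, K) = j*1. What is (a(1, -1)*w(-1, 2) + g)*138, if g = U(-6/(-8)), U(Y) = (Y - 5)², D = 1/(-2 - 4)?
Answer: 20125/8 ≈ 2515.6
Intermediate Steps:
w(j, K) = j
D = -⅙ (D = 1/(-6) = -⅙ ≈ -0.16667)
U(Y) = (-5 + Y)²
a(S, l) = -⅙
g = 289/16 (g = (-5 - 6/(-8))² = (-5 - 6*(-⅛))² = (-5 + ¾)² = (-17/4)² = 289/16 ≈ 18.063)
(a(1, -1)*w(-1, 2) + g)*138 = (-⅙*(-1) + 289/16)*138 = (⅙ + 289/16)*138 = (875/48)*138 = 20125/8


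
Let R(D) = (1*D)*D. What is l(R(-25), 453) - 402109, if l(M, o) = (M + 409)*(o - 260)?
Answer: -202547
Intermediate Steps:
R(D) = D² (R(D) = D*D = D²)
l(M, o) = (-260 + o)*(409 + M) (l(M, o) = (409 + M)*(-260 + o) = (-260 + o)*(409 + M))
l(R(-25), 453) - 402109 = (-106340 - 260*(-25)² + 409*453 + (-25)²*453) - 402109 = (-106340 - 260*625 + 185277 + 625*453) - 402109 = (-106340 - 162500 + 185277 + 283125) - 402109 = 199562 - 402109 = -202547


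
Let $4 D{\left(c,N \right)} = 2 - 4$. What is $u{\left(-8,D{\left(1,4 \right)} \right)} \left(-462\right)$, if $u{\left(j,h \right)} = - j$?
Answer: $-3696$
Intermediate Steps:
$D{\left(c,N \right)} = - \frac{1}{2}$ ($D{\left(c,N \right)} = \frac{2 - 4}{4} = \frac{1}{4} \left(-2\right) = - \frac{1}{2}$)
$u{\left(-8,D{\left(1,4 \right)} \right)} \left(-462\right) = \left(-1\right) \left(-8\right) \left(-462\right) = 8 \left(-462\right) = -3696$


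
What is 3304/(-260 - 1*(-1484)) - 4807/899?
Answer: -364184/137547 ≈ -2.6477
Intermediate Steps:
3304/(-260 - 1*(-1484)) - 4807/899 = 3304/(-260 + 1484) - 4807*1/899 = 3304/1224 - 4807/899 = 3304*(1/1224) - 4807/899 = 413/153 - 4807/899 = -364184/137547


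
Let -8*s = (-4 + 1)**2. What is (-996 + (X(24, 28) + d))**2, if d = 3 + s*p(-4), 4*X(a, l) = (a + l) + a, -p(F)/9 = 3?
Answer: 56987401/64 ≈ 8.9043e+5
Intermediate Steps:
p(F) = -27 (p(F) = -9*3 = -27)
s = -9/8 (s = -(-4 + 1)**2/8 = -1/8*(-3)**2 = -1/8*9 = -9/8 ≈ -1.1250)
X(a, l) = a/2 + l/4 (X(a, l) = ((a + l) + a)/4 = (l + 2*a)/4 = a/2 + l/4)
d = 267/8 (d = 3 - 9/8*(-27) = 3 + 243/8 = 267/8 ≈ 33.375)
(-996 + (X(24, 28) + d))**2 = (-996 + (((1/2)*24 + (1/4)*28) + 267/8))**2 = (-996 + ((12 + 7) + 267/8))**2 = (-996 + (19 + 267/8))**2 = (-996 + 419/8)**2 = (-7549/8)**2 = 56987401/64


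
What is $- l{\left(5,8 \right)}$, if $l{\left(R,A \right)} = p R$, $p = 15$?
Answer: $-75$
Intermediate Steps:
$l{\left(R,A \right)} = 15 R$
$- l{\left(5,8 \right)} = - 15 \cdot 5 = \left(-1\right) 75 = -75$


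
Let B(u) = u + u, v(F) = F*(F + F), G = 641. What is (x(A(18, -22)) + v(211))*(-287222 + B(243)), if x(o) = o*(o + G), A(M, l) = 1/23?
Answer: -13510415952032/529 ≈ -2.5540e+10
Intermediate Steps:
v(F) = 2*F**2 (v(F) = F*(2*F) = 2*F**2)
B(u) = 2*u
A(M, l) = 1/23
x(o) = o*(641 + o) (x(o) = o*(o + 641) = o*(641 + o))
(x(A(18, -22)) + v(211))*(-287222 + B(243)) = ((641 + 1/23)/23 + 2*211**2)*(-287222 + 2*243) = ((1/23)*(14744/23) + 2*44521)*(-287222 + 486) = (14744/529 + 89042)*(-286736) = (47117962/529)*(-286736) = -13510415952032/529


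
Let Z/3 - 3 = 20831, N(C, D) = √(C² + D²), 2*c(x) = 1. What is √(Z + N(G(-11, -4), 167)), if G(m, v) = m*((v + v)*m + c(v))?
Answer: √(250008 + 2*√3902365)/2 ≈ 251.97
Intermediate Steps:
c(x) = ½ (c(x) = (½)*1 = ½)
G(m, v) = m*(½ + 2*m*v) (G(m, v) = m*((v + v)*m + ½) = m*((2*v)*m + ½) = m*(2*m*v + ½) = m*(½ + 2*m*v))
Z = 62502 (Z = 9 + 3*20831 = 9 + 62493 = 62502)
√(Z + N(G(-11, -4), 167)) = √(62502 + √(((½)*(-11)*(1 + 4*(-11)*(-4)))² + 167²)) = √(62502 + √(((½)*(-11)*(1 + 176))² + 27889)) = √(62502 + √(((½)*(-11)*177)² + 27889)) = √(62502 + √((-1947/2)² + 27889)) = √(62502 + √(3790809/4 + 27889)) = √(62502 + √(3902365/4)) = √(62502 + √3902365/2)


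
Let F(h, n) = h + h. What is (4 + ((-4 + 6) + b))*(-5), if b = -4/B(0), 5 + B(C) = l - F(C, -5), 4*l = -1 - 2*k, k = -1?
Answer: -650/19 ≈ -34.211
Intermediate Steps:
F(h, n) = 2*h
l = ¼ (l = (-1 - 2*(-1))/4 = (-1 + 2)/4 = (¼)*1 = ¼ ≈ 0.25000)
B(C) = -19/4 - 2*C (B(C) = -5 + (¼ - 2*C) = -19/4 - 2*C)
b = 16/19 (b = -4/(-19/4 - 2*0) = -4/(-19/4 + 0) = -4/(-19/4) = -4*(-4/19) = 16/19 ≈ 0.84210)
(4 + ((-4 + 6) + b))*(-5) = (4 + ((-4 + 6) + 16/19))*(-5) = (4 + (2 + 16/19))*(-5) = (4 + 54/19)*(-5) = (130/19)*(-5) = -650/19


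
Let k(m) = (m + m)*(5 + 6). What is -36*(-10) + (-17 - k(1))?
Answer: 321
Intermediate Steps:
k(m) = 22*m (k(m) = (2*m)*11 = 22*m)
-36*(-10) + (-17 - k(1)) = -36*(-10) + (-17 - 22) = 360 + (-17 - 1*22) = 360 + (-17 - 22) = 360 - 39 = 321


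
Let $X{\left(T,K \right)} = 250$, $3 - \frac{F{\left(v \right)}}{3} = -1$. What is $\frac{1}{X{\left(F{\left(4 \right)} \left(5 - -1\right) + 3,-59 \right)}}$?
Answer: $\frac{1}{250} \approx 0.004$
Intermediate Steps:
$F{\left(v \right)} = 12$ ($F{\left(v \right)} = 9 - -3 = 9 + 3 = 12$)
$\frac{1}{X{\left(F{\left(4 \right)} \left(5 - -1\right) + 3,-59 \right)}} = \frac{1}{250}$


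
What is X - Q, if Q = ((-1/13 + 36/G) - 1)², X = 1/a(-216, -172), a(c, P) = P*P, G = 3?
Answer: -596531607/4999696 ≈ -119.31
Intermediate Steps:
a(c, P) = P²
X = 1/29584 (X = 1/((-172)²) = 1/29584 ≈ 3.3802e-5)
Q = 20164/169 (Q = ((-1/13 + 36/3) - 1)² = ((-1*1/13 + 36*(⅓)) - 1)² = ((-1/13 + 12) - 1)² = (155/13 - 1)² = (142/13)² = 20164/169 ≈ 119.31)
X - Q = 1/29584 - 1*20164/169 = 1/29584 - 20164/169 = -596531607/4999696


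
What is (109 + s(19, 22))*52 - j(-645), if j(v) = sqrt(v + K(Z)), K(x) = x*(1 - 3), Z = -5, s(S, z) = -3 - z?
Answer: 4368 - I*sqrt(635) ≈ 4368.0 - 25.199*I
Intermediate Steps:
K(x) = -2*x (K(x) = x*(-2) = -2*x)
j(v) = sqrt(10 + v) (j(v) = sqrt(v - 2*(-5)) = sqrt(v + 10) = sqrt(10 + v))
(109 + s(19, 22))*52 - j(-645) = (109 + (-3 - 1*22))*52 - sqrt(10 - 645) = (109 + (-3 - 22))*52 - sqrt(-635) = (109 - 25)*52 - I*sqrt(635) = 84*52 - I*sqrt(635) = 4368 - I*sqrt(635)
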